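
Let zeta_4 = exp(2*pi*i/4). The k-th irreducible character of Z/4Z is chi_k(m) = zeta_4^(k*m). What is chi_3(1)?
chi_3(1) = zeta_4^3 = -I

Reasoning: chi_3(1) = zeta_4^(3*1) = zeta_4^3. Since zeta_4^4 = 1, this equals zeta_4^3 = exp(2*pi*i*3/4) = -I.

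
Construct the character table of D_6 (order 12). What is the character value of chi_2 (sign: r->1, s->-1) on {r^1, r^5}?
Conjugacy classes: {e} of size 1, {r^3} of size 1, {r^1, r^5} of size 2, {r^2, r^4} of size 2, {s, sr^2, ...} of size 3, {sr, sr^3, ...} of size 3.
Character table:
  irrep \ class              {e} (size 1)  {r^3} (size 1)  {r^1, r^5} (size 2)  {r^2, r^4} (size 2)  {s, sr^2, ...} (size 3)  {sr, sr^3, ...} (size 3)
  chi_1 (triv)               1             1               1                    1                    1                        1                       
  chi_2 (sign: r->1, s->-1)  1             1               1                    1                    -1                       -1                      
  chi_3 (r->-1, s->1)        1             -1              -1                   1                    1                        -1                      
  chi_4 (r->-1, s->-1)       1             -1              -1                   1                    -1                       1                       
  chi_5 (2d, j=1)            2             -2              1                    -1                   0                        0                       
  chi_6 (2d, j=2)            2             2               -1                   -1                   0                        0                       

Spot check: chi_2 (sign: r->1, s->-1) on {r^1, r^5} = 1.

Solution. D_6 has order 2*6 = 12 with 6 conjugacy classes, hence 6 irreducibles. Sum of squared dims 1 + 1 + 1 + 1 + 4 + 4 = 12 = |G|. Linear characters come from the abelianisation; the 2-dimensional irreps have character r^k -> 2*cos(2*pi*j*k/6), reflections -> 0.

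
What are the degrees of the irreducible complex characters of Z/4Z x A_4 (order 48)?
Dimensions: 1, 1, 1, 1, 1, 1, 1, 1, 1, 1, 1, 1, 3, 3, 3, 3

Justification: There are 16 irreducibles (= number of conjugacy classes). Their dimensions d_i satisfy sum d_i^2 = |G| = 48: 1 + 1 + 1 + 1 + 1 + 1 + 1 + 1 + 1 + 1 + 1 + 1 + 9 + 9 + 9 + 9 = 48. (For the product with Z/4Z: each of the 4 1-dim characters of Z/4Z tensors with each irrep of A_4, giving 4 copies of each A_4-dimension.)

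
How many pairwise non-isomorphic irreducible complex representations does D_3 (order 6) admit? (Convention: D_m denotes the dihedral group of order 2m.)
3

Explanation: The number of irreducible complex representations of a finite group equals its number of conjugacy classes. D_3 has 3 conjugacy classes ((n+3)/2 for n odd), so D_3 (order 6) has exactly 3 irreducible complex representations.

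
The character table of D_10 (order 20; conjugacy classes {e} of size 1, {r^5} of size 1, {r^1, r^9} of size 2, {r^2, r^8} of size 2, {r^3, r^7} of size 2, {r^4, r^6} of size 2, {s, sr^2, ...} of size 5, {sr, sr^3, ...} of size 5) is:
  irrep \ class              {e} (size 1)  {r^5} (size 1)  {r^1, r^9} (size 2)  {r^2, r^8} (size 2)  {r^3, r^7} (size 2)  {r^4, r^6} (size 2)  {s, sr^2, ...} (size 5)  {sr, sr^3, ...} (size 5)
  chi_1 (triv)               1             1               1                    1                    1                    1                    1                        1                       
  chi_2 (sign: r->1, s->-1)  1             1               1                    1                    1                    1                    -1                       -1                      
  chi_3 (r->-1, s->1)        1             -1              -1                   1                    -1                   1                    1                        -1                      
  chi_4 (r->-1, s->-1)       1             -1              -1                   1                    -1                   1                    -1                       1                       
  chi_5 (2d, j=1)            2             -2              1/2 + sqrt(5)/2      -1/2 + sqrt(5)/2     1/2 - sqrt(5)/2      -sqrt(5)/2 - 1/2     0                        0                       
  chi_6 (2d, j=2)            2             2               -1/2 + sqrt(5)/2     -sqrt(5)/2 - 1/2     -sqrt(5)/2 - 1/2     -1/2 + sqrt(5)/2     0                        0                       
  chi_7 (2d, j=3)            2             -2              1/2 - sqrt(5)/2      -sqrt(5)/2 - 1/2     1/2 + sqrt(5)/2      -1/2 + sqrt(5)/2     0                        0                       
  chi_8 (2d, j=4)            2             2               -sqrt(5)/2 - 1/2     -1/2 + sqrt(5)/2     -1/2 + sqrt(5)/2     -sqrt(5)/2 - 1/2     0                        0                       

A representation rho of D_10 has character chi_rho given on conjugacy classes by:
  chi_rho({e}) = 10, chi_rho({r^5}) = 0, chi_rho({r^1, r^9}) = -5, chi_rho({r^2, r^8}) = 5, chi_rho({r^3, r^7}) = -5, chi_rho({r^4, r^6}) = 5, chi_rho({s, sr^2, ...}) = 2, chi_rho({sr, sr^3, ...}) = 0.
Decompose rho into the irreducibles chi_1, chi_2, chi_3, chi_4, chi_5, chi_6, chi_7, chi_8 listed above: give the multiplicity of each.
Multiplicities: chi_1: 1, chi_2: 0, chi_3: 3, chi_4: 2, chi_5: 0, chi_6: 1, chi_7: 0, chi_8: 1.

Explanation: Use <chi_rho, chi> = (1/|G|) sum_C |C| * chi_rho(C) * conj(chi(C)) with |G| = 20 for each irreducible chi in the table:
  <chi_rho, chi_1> = (1/20)[1*(10)*conj(1) + 1*(0)*conj(1) + 2*(-5)*conj(1) + 2*(5)*conj(1) + 2*(-5)*conj(1) + 2*(5)*conj(1) + 5*(2)*conj(1) + 5*(0)*conj(1)]
      = (1/20)[(10) + (0) + (-10) + (10) + (-10) + (10) + (10) + (0)] = 20/20 = 1
  <chi_rho, chi_2> = (1/20)[1*(10)*conj(1) + 1*(0)*conj(1) + 2*(-5)*conj(1) + 2*(5)*conj(1) + 2*(-5)*conj(1) + 2*(5)*conj(1) + 5*(2)*conj(-1) + 5*(0)*conj(-1)]
      = (1/20)[(10) + (0) + (-10) + (10) + (-10) + (10) + (-10) + (0)] = 0/20 = 0
  <chi_rho, chi_3> = (1/20)[1*(10)*conj(1) + 1*(0)*conj(-1) + 2*(-5)*conj(-1) + 2*(5)*conj(1) + 2*(-5)*conj(-1) + 2*(5)*conj(1) + 5*(2)*conj(1) + 5*(0)*conj(-1)]
      = (1/20)[(10) + (0) + (10) + (10) + (10) + (10) + (10) + (0)] = 60/20 = 3
  <chi_rho, chi_4> = (1/20)[1*(10)*conj(1) + 1*(0)*conj(-1) + 2*(-5)*conj(-1) + 2*(5)*conj(1) + 2*(-5)*conj(-1) + 2*(5)*conj(1) + 5*(2)*conj(-1) + 5*(0)*conj(1)]
      = (1/20)[(10) + (0) + (10) + (10) + (10) + (10) + (-10) + (0)] = 40/20 = 2
  <chi_rho, chi_5> = (1/20)[1*(10)*conj(2) + 1*(0)*conj(-2) + 2*(-5)*conj(1/2 + sqrt(5)/2) + 2*(5)*conj(-1/2 + sqrt(5)/2) + 2*(-5)*conj(1/2 - sqrt(5)/2) + 2*(5)*conj(-sqrt(5)/2 - 1/2) + 5*(2)*conj(0) + 5*(0)*conj(0)]
      = (1/20)[(20) + (0) + (-5*sqrt(5) - 5) + (-5 + 5*sqrt(5)) + (-5 + 5*sqrt(5)) + (-5*sqrt(5) - 5) + (0) + (0)] = 0/20 = 0
  <chi_rho, chi_6> = (1/20)[1*(10)*conj(2) + 1*(0)*conj(2) + 2*(-5)*conj(-1/2 + sqrt(5)/2) + 2*(5)*conj(-sqrt(5)/2 - 1/2) + 2*(-5)*conj(-sqrt(5)/2 - 1/2) + 2*(5)*conj(-1/2 + sqrt(5)/2) + 5*(2)*conj(0) + 5*(0)*conj(0)]
      = (1/20)[(20) + (0) + (5 - 5*sqrt(5)) + (-5*sqrt(5) - 5) + (5 + 5*sqrt(5)) + (-5 + 5*sqrt(5)) + (0) + (0)] = 20/20 = 1
  <chi_rho, chi_7> = (1/20)[1*(10)*conj(2) + 1*(0)*conj(-2) + 2*(-5)*conj(1/2 - sqrt(5)/2) + 2*(5)*conj(-sqrt(5)/2 - 1/2) + 2*(-5)*conj(1/2 + sqrt(5)/2) + 2*(5)*conj(-1/2 + sqrt(5)/2) + 5*(2)*conj(0) + 5*(0)*conj(0)]
      = (1/20)[(20) + (0) + (-5 + 5*sqrt(5)) + (-5*sqrt(5) - 5) + (-5*sqrt(5) - 5) + (-5 + 5*sqrt(5)) + (0) + (0)] = 0/20 = 0
  <chi_rho, chi_8> = (1/20)[1*(10)*conj(2) + 1*(0)*conj(2) + 2*(-5)*conj(-sqrt(5)/2 - 1/2) + 2*(5)*conj(-1/2 + sqrt(5)/2) + 2*(-5)*conj(-1/2 + sqrt(5)/2) + 2*(5)*conj(-sqrt(5)/2 - 1/2) + 5*(2)*conj(0) + 5*(0)*conj(0)]
      = (1/20)[(20) + (0) + (5 + 5*sqrt(5)) + (-5 + 5*sqrt(5)) + (5 - 5*sqrt(5)) + (-5*sqrt(5) - 5) + (0) + (0)] = 20/20 = 1
Dimension check: dim(rho) = sum (mult * dim) = 1*1 + 0*1 + 3*1 + 2*1 + 0*2 + 1*2 + 0*2 + 1*2 = 10 = chi_rho(e) = 10.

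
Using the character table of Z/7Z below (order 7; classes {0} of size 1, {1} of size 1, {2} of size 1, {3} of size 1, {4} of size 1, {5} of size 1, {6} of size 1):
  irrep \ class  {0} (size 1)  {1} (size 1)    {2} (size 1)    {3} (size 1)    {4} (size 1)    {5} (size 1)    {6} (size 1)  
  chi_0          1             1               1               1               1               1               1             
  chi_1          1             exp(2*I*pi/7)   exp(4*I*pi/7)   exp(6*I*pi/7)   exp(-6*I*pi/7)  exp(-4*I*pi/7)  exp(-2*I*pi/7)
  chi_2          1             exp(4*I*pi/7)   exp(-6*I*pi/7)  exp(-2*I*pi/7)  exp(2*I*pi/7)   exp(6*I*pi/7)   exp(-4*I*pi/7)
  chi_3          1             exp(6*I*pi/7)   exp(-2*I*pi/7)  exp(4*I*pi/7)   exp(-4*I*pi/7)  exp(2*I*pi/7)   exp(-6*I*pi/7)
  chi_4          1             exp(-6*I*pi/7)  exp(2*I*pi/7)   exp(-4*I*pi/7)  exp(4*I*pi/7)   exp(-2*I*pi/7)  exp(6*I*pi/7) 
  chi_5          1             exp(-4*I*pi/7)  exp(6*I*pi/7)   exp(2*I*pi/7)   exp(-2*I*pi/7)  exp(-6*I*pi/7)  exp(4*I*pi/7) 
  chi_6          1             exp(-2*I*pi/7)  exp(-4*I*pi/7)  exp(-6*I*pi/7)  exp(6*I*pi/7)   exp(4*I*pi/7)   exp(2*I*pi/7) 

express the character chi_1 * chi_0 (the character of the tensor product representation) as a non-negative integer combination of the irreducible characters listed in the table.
chi_1 tensor chi_0 = chi_1 (all other irreducibles have multiplicity 0).

Why: The character of a tensor product is the pointwise product (chi_1 * chi_0)(C) = chi_1(C) * chi_0(C):
  {0}: (1)*(1), {1}: (exp(2*I*pi/7))*(1), {2}: (exp(4*I*pi/7))*(1), {3}: (exp(6*I*pi/7))*(1), {4}: (exp(-6*I*pi/7))*(1), {5}: (exp(-4*I*pi/7))*(1), {6}: (exp(-2*I*pi/7))*(1)
so (chi_1 * chi_0) takes values
  {0} -> 1, {1} -> exp(2*I*pi/7), {2} -> exp(4*I*pi/7), {3} -> exp(6*I*pi/7), {4} -> exp(-6*I*pi/7), {5} -> exp(-4*I*pi/7), {6} -> exp(-2*I*pi/7).
Now take the inner product of this character with each irreducible chi from the table, <chi_1*chi_0, chi> = (1/7) sum_C |C| (chi_1*chi_0)(C) conj(chi(C)):
  <chi_1*chi_0, chi_0> = (1/7)[1*(1)*conj(1) + 1*(exp(2*I*pi/7))*conj(1) + 1*(exp(4*I*pi/7))*conj(1) + 1*(exp(6*I*pi/7))*conj(1) + 1*(exp(-6*I*pi/7))*conj(1) + 1*(exp(-4*I*pi/7))*conj(1) + 1*(exp(-2*I*pi/7))*conj(1)]
      = (1/7)[(1) + (exp(2*I*pi/7)) + (exp(4*I*pi/7)) + (exp(6*I*pi/7)) + (exp(-6*I*pi/7)) + (exp(-4*I*pi/7)) + (exp(-2*I*pi/7))] = 0/7 = 0
  <chi_1*chi_0, chi_1> = (1/7)[1*(1)*conj(1) + 1*(exp(2*I*pi/7))*conj(exp(2*I*pi/7)) + 1*(exp(4*I*pi/7))*conj(exp(4*I*pi/7)) + 1*(exp(6*I*pi/7))*conj(exp(6*I*pi/7)) + 1*(exp(-6*I*pi/7))*conj(exp(-6*I*pi/7)) + 1*(exp(-4*I*pi/7))*conj(exp(-4*I*pi/7)) + 1*(exp(-2*I*pi/7))*conj(exp(-2*I*pi/7))]
      = (1/7)[(1) + (1) + (1) + (1) + (1) + (1) + (1)] = 7/7 = 1
  <chi_1*chi_0, chi_2> = (1/7)[1*(1)*conj(1) + 1*(exp(2*I*pi/7))*conj(exp(4*I*pi/7)) + 1*(exp(4*I*pi/7))*conj(exp(-6*I*pi/7)) + 1*(exp(6*I*pi/7))*conj(exp(-2*I*pi/7)) + 1*(exp(-6*I*pi/7))*conj(exp(2*I*pi/7)) + 1*(exp(-4*I*pi/7))*conj(exp(6*I*pi/7)) + 1*(exp(-2*I*pi/7))*conj(exp(-4*I*pi/7))]
      = (1/7)[(1) + (exp(-2*I*pi/7)) + (exp(-4*I*pi/7)) + (exp(-6*I*pi/7)) + (exp(6*I*pi/7)) + (exp(4*I*pi/7)) + (exp(2*I*pi/7))] = 0/7 = 0
  <chi_1*chi_0, chi_3> = (1/7)[1*(1)*conj(1) + 1*(exp(2*I*pi/7))*conj(exp(6*I*pi/7)) + 1*(exp(4*I*pi/7))*conj(exp(-2*I*pi/7)) + 1*(exp(6*I*pi/7))*conj(exp(4*I*pi/7)) + 1*(exp(-6*I*pi/7))*conj(exp(-4*I*pi/7)) + 1*(exp(-4*I*pi/7))*conj(exp(2*I*pi/7)) + 1*(exp(-2*I*pi/7))*conj(exp(-6*I*pi/7))]
      = (1/7)[(1) + (exp(-4*I*pi/7)) + (exp(6*I*pi/7)) + (exp(2*I*pi/7)) + (exp(-2*I*pi/7)) + (exp(-6*I*pi/7)) + (exp(4*I*pi/7))] = 0/7 = 0
  <chi_1*chi_0, chi_4> = (1/7)[1*(1)*conj(1) + 1*(exp(2*I*pi/7))*conj(exp(-6*I*pi/7)) + 1*(exp(4*I*pi/7))*conj(exp(2*I*pi/7)) + 1*(exp(6*I*pi/7))*conj(exp(-4*I*pi/7)) + 1*(exp(-6*I*pi/7))*conj(exp(4*I*pi/7)) + 1*(exp(-4*I*pi/7))*conj(exp(-2*I*pi/7)) + 1*(exp(-2*I*pi/7))*conj(exp(6*I*pi/7))]
      = (1/7)[(1) + (exp(-6*I*pi/7)) + (exp(2*I*pi/7)) + (exp(-4*I*pi/7)) + (exp(4*I*pi/7)) + (exp(-2*I*pi/7)) + (exp(6*I*pi/7))] = 0/7 = 0
  <chi_1*chi_0, chi_5> = (1/7)[1*(1)*conj(1) + 1*(exp(2*I*pi/7))*conj(exp(-4*I*pi/7)) + 1*(exp(4*I*pi/7))*conj(exp(6*I*pi/7)) + 1*(exp(6*I*pi/7))*conj(exp(2*I*pi/7)) + 1*(exp(-6*I*pi/7))*conj(exp(-2*I*pi/7)) + 1*(exp(-4*I*pi/7))*conj(exp(-6*I*pi/7)) + 1*(exp(-2*I*pi/7))*conj(exp(4*I*pi/7))]
      = (1/7)[(1) + (exp(6*I*pi/7)) + (exp(-2*I*pi/7)) + (exp(4*I*pi/7)) + (exp(-4*I*pi/7)) + (exp(2*I*pi/7)) + (exp(-6*I*pi/7))] = 0/7 = 0
  <chi_1*chi_0, chi_6> = (1/7)[1*(1)*conj(1) + 1*(exp(2*I*pi/7))*conj(exp(-2*I*pi/7)) + 1*(exp(4*I*pi/7))*conj(exp(-4*I*pi/7)) + 1*(exp(6*I*pi/7))*conj(exp(-6*I*pi/7)) + 1*(exp(-6*I*pi/7))*conj(exp(6*I*pi/7)) + 1*(exp(-4*I*pi/7))*conj(exp(4*I*pi/7)) + 1*(exp(-2*I*pi/7))*conj(exp(2*I*pi/7))]
      = (1/7)[(1) + (exp(4*I*pi/7)) + (exp(-6*I*pi/7)) + (exp(-2*I*pi/7)) + (exp(2*I*pi/7)) + (exp(6*I*pi/7)) + (exp(-4*I*pi/7))] = 0/7 = 0
(Exp terms are combined using exp(i*s)*conj(exp(i*t)) = exp(i*(s-t)), and sums of them are collapsed using the identity that for every m > 1 the m distinct m-th roots of unity sum to 0, e.g. 1 + exp(2*I*pi/3) + exp(-2*I*pi/3) = 0.)
Hence the multiplicities are chi_1: 1. Dimension check: dim(chi_1)*dim(chi_0) = 1*1 = 1 and sum (mult * dim) = 1*1 = 1.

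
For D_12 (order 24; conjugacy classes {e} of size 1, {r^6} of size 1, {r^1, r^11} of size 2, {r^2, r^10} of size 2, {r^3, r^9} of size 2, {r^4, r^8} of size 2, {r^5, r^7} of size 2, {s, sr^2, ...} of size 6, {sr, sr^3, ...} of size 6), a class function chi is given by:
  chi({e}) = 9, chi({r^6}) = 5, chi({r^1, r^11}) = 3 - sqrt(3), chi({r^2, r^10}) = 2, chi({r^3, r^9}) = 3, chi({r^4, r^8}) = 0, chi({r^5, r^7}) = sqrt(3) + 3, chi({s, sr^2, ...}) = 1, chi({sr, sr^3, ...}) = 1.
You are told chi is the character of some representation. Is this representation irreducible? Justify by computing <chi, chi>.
Not irreducible (reducible): <chi, chi> = 8 > 1.

Details: <chi, chi> = (1/|G|) sum_C |C| * |chi(C)|^2 = (1/24)[1*|9|^2 + 1*|5|^2 + 2*|3 - sqrt(3)|^2 + 2*|2|^2 + 2*|3|^2 + 2*|0|^2 + 2*|sqrt(3) + 3|^2 + 6*|1|^2 + 6*|1|^2]
  = (1/24)[(81) + (25) + (24 - 12*sqrt(3)) + (8) + (18) + (0) + (12*sqrt(3) + 24) + (6) + (6)] = 192/24 = 8.
A character is irreducible iff <chi, chi> = 1, so this representation is reducible.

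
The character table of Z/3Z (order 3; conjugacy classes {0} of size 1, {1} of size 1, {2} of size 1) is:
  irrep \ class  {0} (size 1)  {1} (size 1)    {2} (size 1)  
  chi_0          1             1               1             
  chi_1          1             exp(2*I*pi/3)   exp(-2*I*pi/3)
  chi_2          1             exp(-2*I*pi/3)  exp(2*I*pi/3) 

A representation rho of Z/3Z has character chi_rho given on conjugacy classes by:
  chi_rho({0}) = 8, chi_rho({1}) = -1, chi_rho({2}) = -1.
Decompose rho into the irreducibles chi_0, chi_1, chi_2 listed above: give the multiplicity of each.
Multiplicities: chi_0: 2, chi_1: 3, chi_2: 3.

Use <chi_rho, chi> = (1/|G|) sum_C |C| * chi_rho(C) * conj(chi(C)) with |G| = 3 for each irreducible chi in the table:
  <chi_rho, chi_0> = (1/3)[1*(8)*conj(1) + 1*(-1)*conj(1) + 1*(-1)*conj(1)]
      = (1/3)[(8) + (-1) + (-1)] = 6/3 = 2
  <chi_rho, chi_1> = (1/3)[1*(8)*conj(1) + 1*(-1)*conj(exp(2*I*pi/3)) + 1*(-1)*conj(exp(-2*I*pi/3))]
      = (1/3)[(8) + (3 + 2*exp(-2*I*pi/3) + 3*exp(2*I*pi/3)) + (3 + 3*exp(-2*I*pi/3) + 2*exp(2*I*pi/3))] = 9/3 = 3
  <chi_rho, chi_2> = (1/3)[1*(8)*conj(1) + 1*(-1)*conj(exp(-2*I*pi/3)) + 1*(-1)*conj(exp(2*I*pi/3))]
      = (1/3)[(8) + (3 + 3*exp(-2*I*pi/3) + 2*exp(2*I*pi/3)) + (3 + 2*exp(-2*I*pi/3) + 3*exp(2*I*pi/3))] = 9/3 = 3
(Exp terms are combined using exp(i*s)*conj(exp(i*t)) = exp(i*(s-t)), and sums of them are collapsed using the identity that for every m > 1 the m distinct m-th roots of unity sum to 0, e.g. 1 + exp(2*I*pi/3) + exp(-2*I*pi/3) = 0.)
Dimension check: dim(rho) = sum (mult * dim) = 2*1 + 3*1 + 3*1 = 8 = chi_rho(e) = 8.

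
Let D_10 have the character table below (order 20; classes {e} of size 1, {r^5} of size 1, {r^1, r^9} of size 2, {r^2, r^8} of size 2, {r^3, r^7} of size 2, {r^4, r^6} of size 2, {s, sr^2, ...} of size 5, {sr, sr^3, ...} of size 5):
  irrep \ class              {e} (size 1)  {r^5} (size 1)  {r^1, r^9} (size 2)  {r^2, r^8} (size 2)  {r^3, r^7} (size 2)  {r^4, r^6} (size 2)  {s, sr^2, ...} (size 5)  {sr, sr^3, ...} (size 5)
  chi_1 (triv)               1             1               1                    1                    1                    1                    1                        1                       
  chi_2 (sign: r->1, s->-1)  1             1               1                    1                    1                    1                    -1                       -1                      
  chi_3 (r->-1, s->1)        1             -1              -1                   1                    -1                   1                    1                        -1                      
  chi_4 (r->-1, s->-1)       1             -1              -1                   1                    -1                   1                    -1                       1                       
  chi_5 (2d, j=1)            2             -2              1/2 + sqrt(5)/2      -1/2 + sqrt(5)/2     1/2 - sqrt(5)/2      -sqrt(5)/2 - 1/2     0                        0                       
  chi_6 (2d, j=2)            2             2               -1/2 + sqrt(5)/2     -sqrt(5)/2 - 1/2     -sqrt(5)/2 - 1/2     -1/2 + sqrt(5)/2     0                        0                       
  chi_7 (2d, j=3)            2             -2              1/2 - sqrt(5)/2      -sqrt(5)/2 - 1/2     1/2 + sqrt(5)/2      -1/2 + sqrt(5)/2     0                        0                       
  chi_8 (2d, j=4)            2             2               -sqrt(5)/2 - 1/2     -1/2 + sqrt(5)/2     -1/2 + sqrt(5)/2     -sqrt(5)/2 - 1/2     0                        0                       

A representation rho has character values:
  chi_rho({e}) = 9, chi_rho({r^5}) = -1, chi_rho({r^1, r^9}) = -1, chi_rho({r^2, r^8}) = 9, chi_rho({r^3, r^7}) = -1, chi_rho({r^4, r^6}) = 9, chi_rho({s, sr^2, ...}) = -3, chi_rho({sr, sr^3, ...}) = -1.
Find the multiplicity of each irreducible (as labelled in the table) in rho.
Multiplicities: chi_1: 1, chi_2: 3, chi_3: 2, chi_4: 3, chi_5: 0, chi_6: 0, chi_7: 0, chi_8: 0.

Solution. Use <chi_rho, chi> = (1/|G|) sum_C |C| * chi_rho(C) * conj(chi(C)) with |G| = 20 for each irreducible chi in the table:
  <chi_rho, chi_1> = (1/20)[1*(9)*conj(1) + 1*(-1)*conj(1) + 2*(-1)*conj(1) + 2*(9)*conj(1) + 2*(-1)*conj(1) + 2*(9)*conj(1) + 5*(-3)*conj(1) + 5*(-1)*conj(1)]
      = (1/20)[(9) + (-1) + (-2) + (18) + (-2) + (18) + (-15) + (-5)] = 20/20 = 1
  <chi_rho, chi_2> = (1/20)[1*(9)*conj(1) + 1*(-1)*conj(1) + 2*(-1)*conj(1) + 2*(9)*conj(1) + 2*(-1)*conj(1) + 2*(9)*conj(1) + 5*(-3)*conj(-1) + 5*(-1)*conj(-1)]
      = (1/20)[(9) + (-1) + (-2) + (18) + (-2) + (18) + (15) + (5)] = 60/20 = 3
  <chi_rho, chi_3> = (1/20)[1*(9)*conj(1) + 1*(-1)*conj(-1) + 2*(-1)*conj(-1) + 2*(9)*conj(1) + 2*(-1)*conj(-1) + 2*(9)*conj(1) + 5*(-3)*conj(1) + 5*(-1)*conj(-1)]
      = (1/20)[(9) + (1) + (2) + (18) + (2) + (18) + (-15) + (5)] = 40/20 = 2
  <chi_rho, chi_4> = (1/20)[1*(9)*conj(1) + 1*(-1)*conj(-1) + 2*(-1)*conj(-1) + 2*(9)*conj(1) + 2*(-1)*conj(-1) + 2*(9)*conj(1) + 5*(-3)*conj(-1) + 5*(-1)*conj(1)]
      = (1/20)[(9) + (1) + (2) + (18) + (2) + (18) + (15) + (-5)] = 60/20 = 3
  <chi_rho, chi_5> = (1/20)[1*(9)*conj(2) + 1*(-1)*conj(-2) + 2*(-1)*conj(1/2 + sqrt(5)/2) + 2*(9)*conj(-1/2 + sqrt(5)/2) + 2*(-1)*conj(1/2 - sqrt(5)/2) + 2*(9)*conj(-sqrt(5)/2 - 1/2) + 5*(-3)*conj(0) + 5*(-1)*conj(0)]
      = (1/20)[(18) + (2) + (-sqrt(5) - 1) + (-9 + 9*sqrt(5)) + (-1 + sqrt(5)) + (-9*sqrt(5) - 9) + (0) + (0)] = 0/20 = 0
  <chi_rho, chi_6> = (1/20)[1*(9)*conj(2) + 1*(-1)*conj(2) + 2*(-1)*conj(-1/2 + sqrt(5)/2) + 2*(9)*conj(-sqrt(5)/2 - 1/2) + 2*(-1)*conj(-sqrt(5)/2 - 1/2) + 2*(9)*conj(-1/2 + sqrt(5)/2) + 5*(-3)*conj(0) + 5*(-1)*conj(0)]
      = (1/20)[(18) + (-2) + (1 - sqrt(5)) + (-9*sqrt(5) - 9) + (1 + sqrt(5)) + (-9 + 9*sqrt(5)) + (0) + (0)] = 0/20 = 0
  <chi_rho, chi_7> = (1/20)[1*(9)*conj(2) + 1*(-1)*conj(-2) + 2*(-1)*conj(1/2 - sqrt(5)/2) + 2*(9)*conj(-sqrt(5)/2 - 1/2) + 2*(-1)*conj(1/2 + sqrt(5)/2) + 2*(9)*conj(-1/2 + sqrt(5)/2) + 5*(-3)*conj(0) + 5*(-1)*conj(0)]
      = (1/20)[(18) + (2) + (-1 + sqrt(5)) + (-9*sqrt(5) - 9) + (-sqrt(5) - 1) + (-9 + 9*sqrt(5)) + (0) + (0)] = 0/20 = 0
  <chi_rho, chi_8> = (1/20)[1*(9)*conj(2) + 1*(-1)*conj(2) + 2*(-1)*conj(-sqrt(5)/2 - 1/2) + 2*(9)*conj(-1/2 + sqrt(5)/2) + 2*(-1)*conj(-1/2 + sqrt(5)/2) + 2*(9)*conj(-sqrt(5)/2 - 1/2) + 5*(-3)*conj(0) + 5*(-1)*conj(0)]
      = (1/20)[(18) + (-2) + (1 + sqrt(5)) + (-9 + 9*sqrt(5)) + (1 - sqrt(5)) + (-9*sqrt(5) - 9) + (0) + (0)] = 0/20 = 0
Dimension check: dim(rho) = sum (mult * dim) = 1*1 + 3*1 + 2*1 + 3*1 + 0*2 + 0*2 + 0*2 + 0*2 = 9 = chi_rho(e) = 9.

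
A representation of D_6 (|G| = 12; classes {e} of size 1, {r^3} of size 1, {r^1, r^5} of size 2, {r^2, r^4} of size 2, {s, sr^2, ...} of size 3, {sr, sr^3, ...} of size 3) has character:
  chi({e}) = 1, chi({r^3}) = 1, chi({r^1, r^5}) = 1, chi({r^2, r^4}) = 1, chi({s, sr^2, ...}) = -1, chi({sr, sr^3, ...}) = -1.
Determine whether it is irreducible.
Irreducible: <chi, chi> = 1.

Derivation: <chi, chi> = (1/|G|) sum_C |C| * |chi(C)|^2 = (1/12)[1*|1|^2 + 1*|1|^2 + 2*|1|^2 + 2*|1|^2 + 3*|-1|^2 + 3*|-1|^2]
  = (1/12)[(1) + (1) + (2) + (2) + (3) + (3)] = 12/12 = 1.
A character is irreducible iff <chi, chi> = 1, so this representation is irreducible.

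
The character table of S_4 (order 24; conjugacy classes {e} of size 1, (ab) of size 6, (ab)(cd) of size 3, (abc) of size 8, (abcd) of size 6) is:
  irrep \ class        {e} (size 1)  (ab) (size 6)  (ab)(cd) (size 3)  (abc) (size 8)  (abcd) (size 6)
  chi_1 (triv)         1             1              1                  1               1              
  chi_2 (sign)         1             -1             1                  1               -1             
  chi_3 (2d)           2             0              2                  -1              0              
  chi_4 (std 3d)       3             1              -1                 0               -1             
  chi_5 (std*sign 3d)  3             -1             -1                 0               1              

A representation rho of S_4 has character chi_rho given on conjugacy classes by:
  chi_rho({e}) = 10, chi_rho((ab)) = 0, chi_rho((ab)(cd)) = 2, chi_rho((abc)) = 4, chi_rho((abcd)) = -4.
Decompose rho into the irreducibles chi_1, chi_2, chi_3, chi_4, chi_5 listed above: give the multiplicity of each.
Multiplicities: chi_1: 1, chi_2: 3, chi_3: 0, chi_4: 2, chi_5: 0.

Why: Use <chi_rho, chi> = (1/|G|) sum_C |C| * chi_rho(C) * conj(chi(C)) with |G| = 24 for each irreducible chi in the table:
  <chi_rho, chi_1> = (1/24)[1*(10)*conj(1) + 6*(0)*conj(1) + 3*(2)*conj(1) + 8*(4)*conj(1) + 6*(-4)*conj(1)]
      = (1/24)[(10) + (0) + (6) + (32) + (-24)] = 24/24 = 1
  <chi_rho, chi_2> = (1/24)[1*(10)*conj(1) + 6*(0)*conj(-1) + 3*(2)*conj(1) + 8*(4)*conj(1) + 6*(-4)*conj(-1)]
      = (1/24)[(10) + (0) + (6) + (32) + (24)] = 72/24 = 3
  <chi_rho, chi_3> = (1/24)[1*(10)*conj(2) + 6*(0)*conj(0) + 3*(2)*conj(2) + 8*(4)*conj(-1) + 6*(-4)*conj(0)]
      = (1/24)[(20) + (0) + (12) + (-32) + (0)] = 0/24 = 0
  <chi_rho, chi_4> = (1/24)[1*(10)*conj(3) + 6*(0)*conj(1) + 3*(2)*conj(-1) + 8*(4)*conj(0) + 6*(-4)*conj(-1)]
      = (1/24)[(30) + (0) + (-6) + (0) + (24)] = 48/24 = 2
  <chi_rho, chi_5> = (1/24)[1*(10)*conj(3) + 6*(0)*conj(-1) + 3*(2)*conj(-1) + 8*(4)*conj(0) + 6*(-4)*conj(1)]
      = (1/24)[(30) + (0) + (-6) + (0) + (-24)] = 0/24 = 0
Dimension check: dim(rho) = sum (mult * dim) = 1*1 + 3*1 + 0*2 + 2*3 + 0*3 = 10 = chi_rho(e) = 10.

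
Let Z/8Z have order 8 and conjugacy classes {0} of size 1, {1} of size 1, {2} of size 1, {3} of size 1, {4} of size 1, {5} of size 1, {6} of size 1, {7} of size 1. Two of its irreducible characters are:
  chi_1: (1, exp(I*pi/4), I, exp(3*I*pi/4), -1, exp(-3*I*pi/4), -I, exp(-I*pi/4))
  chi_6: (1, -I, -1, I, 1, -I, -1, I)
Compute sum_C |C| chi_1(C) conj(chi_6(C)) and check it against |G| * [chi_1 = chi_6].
Sum = 0; so <chi_1, chi_6> = 0 (distinct irreducibles are orthogonal).

Details: Compute term by term over conjugacy classes (|C| * chi_1(C) * conj(chi_6(C))):
  1*(1)*conj(1) + 1*(exp(I*pi/4))*conj(-I) + 1*(I)*conj(-1) + 1*(exp(3*I*pi/4))*conj(I) + 1*(-1)*conj(1) + 1*(exp(-3*I*pi/4))*conj(-I) + 1*(-I)*conj(-1) + 1*(exp(-I*pi/4))*conj(I)
  = (1) + (exp(3*I*pi/4)) + (-I) + (-exp(-3*I*pi/4)) + (-1) + (exp(-I*pi/4)) + (I) + (-exp(I*pi/4))
  = 0.
(Exp terms are combined using exp(i*s)*conj(exp(i*t)) = exp(i*(s-t)), and sums of them are collapsed using the identity that for every m > 1 the m distinct m-th roots of unity sum to 0, e.g. 1 + exp(2*I*pi/3) + exp(-2*I*pi/3) = 0.)
Dividing by |G| = 8 gives 0/8 = 0, matching the row-orthogonality relation <chi_1, chi_6> = [chi_1 = chi_6].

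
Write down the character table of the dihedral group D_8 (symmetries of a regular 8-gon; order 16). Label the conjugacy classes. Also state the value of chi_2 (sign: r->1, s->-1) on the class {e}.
Conjugacy classes: {e} of size 1, {r^4} of size 1, {r^1, r^7} of size 2, {r^2, r^6} of size 2, {r^3, r^5} of size 2, {s, sr^2, ...} of size 4, {sr, sr^3, ...} of size 4.
Character table:
  irrep \ class              {e} (size 1)  {r^4} (size 1)  {r^1, r^7} (size 2)  {r^2, r^6} (size 2)  {r^3, r^5} (size 2)  {s, sr^2, ...} (size 4)  {sr, sr^3, ...} (size 4)
  chi_1 (triv)               1             1               1                    1                    1                    1                        1                       
  chi_2 (sign: r->1, s->-1)  1             1               1                    1                    1                    -1                       -1                      
  chi_3 (r->-1, s->1)        1             1               -1                   1                    -1                   1                        -1                      
  chi_4 (r->-1, s->-1)       1             1               -1                   1                    -1                   -1                       1                       
  chi_5 (2d, j=1)            2             -2              sqrt(2)              0                    -sqrt(2)             0                        0                       
  chi_6 (2d, j=2)            2             2               0                    -2                   0                    0                        0                       
  chi_7 (2d, j=3)            2             -2              -sqrt(2)             0                    sqrt(2)              0                        0                       

Spot check: chi_2 (sign: r->1, s->-1) on {e} = 1.

Justification: D_8 has order 2*8 = 16 with 7 conjugacy classes, hence 7 irreducibles. Sum of squared dims 1 + 1 + 1 + 1 + 4 + 4 + 4 = 16 = |G|. Linear characters come from the abelianisation; the 2-dimensional irreps have character r^k -> 2*cos(2*pi*j*k/8), reflections -> 0.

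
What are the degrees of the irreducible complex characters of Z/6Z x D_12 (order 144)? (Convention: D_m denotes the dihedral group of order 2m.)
Dimensions: 1, 1, 1, 1, 1, 1, 1, 1, 1, 1, 1, 1, 1, 1, 1, 1, 1, 1, 1, 1, 1, 1, 1, 1, 2, 2, 2, 2, 2, 2, 2, 2, 2, 2, 2, 2, 2, 2, 2, 2, 2, 2, 2, 2, 2, 2, 2, 2, 2, 2, 2, 2, 2, 2

Explanation: There are 54 irreducibles (= number of conjugacy classes). Their dimensions d_i satisfy sum d_i^2 = |G| = 144: 1 + 1 + 1 + 1 + 1 + 1 + 1 + 1 + 1 + 1 + 1 + 1 + 1 + 1 + 1 + 1 + 1 + 1 + 1 + 1 + 1 + 1 + 1 + 1 + 4 + 4 + 4 + 4 + 4 + 4 + 4 + 4 + 4 + 4 + 4 + 4 + 4 + 4 + 4 + 4 + 4 + 4 + 4 + 4 + 4 + 4 + 4 + 4 + 4 + 4 + 4 + 4 + 4 + 4 = 144. (For the product with Z/6Z: each of the 6 1-dim characters of Z/6Z tensors with each irrep of D_12, giving 6 copies of each D_12-dimension.)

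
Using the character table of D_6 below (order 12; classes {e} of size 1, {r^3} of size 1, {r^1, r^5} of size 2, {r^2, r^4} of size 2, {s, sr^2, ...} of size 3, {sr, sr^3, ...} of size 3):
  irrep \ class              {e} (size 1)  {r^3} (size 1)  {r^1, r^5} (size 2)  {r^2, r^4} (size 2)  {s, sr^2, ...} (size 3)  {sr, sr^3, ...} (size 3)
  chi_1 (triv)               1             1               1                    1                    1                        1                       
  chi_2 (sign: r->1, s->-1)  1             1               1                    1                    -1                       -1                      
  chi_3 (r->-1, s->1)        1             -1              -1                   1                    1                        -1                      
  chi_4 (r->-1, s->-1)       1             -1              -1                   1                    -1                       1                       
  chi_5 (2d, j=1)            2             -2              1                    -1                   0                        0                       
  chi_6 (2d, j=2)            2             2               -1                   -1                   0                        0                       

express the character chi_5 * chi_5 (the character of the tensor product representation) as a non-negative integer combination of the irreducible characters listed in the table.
chi_5 tensor chi_5 = chi_1 + chi_2 + chi_6 (all other irreducibles have multiplicity 0).

Argument: The character of a tensor product is the pointwise product (chi_5 * chi_5)(C) = chi_5(C) * chi_5(C):
  {e}: (2)*(2), {r^3}: (-2)*(-2), {r^1, r^5}: (1)*(1), {r^2, r^4}: (-1)*(-1), {s, sr^2, ...}: (0)*(0), {sr, sr^3, ...}: (0)*(0)
so (chi_5 * chi_5) takes values
  {e} -> 4, {r^3} -> 4, {r^1, r^5} -> 1, {r^2, r^4} -> 1, {s, sr^2, ...} -> 0, {sr, sr^3, ...} -> 0.
Now take the inner product of this character with each irreducible chi from the table, <chi_5*chi_5, chi> = (1/12) sum_C |C| (chi_5*chi_5)(C) conj(chi(C)):
  <chi_5*chi_5, chi_1> = (1/12)[1*(4)*conj(1) + 1*(4)*conj(1) + 2*(1)*conj(1) + 2*(1)*conj(1) + 3*(0)*conj(1) + 3*(0)*conj(1)]
      = (1/12)[(4) + (4) + (2) + (2) + (0) + (0)] = 12/12 = 1
  <chi_5*chi_5, chi_2> = (1/12)[1*(4)*conj(1) + 1*(4)*conj(1) + 2*(1)*conj(1) + 2*(1)*conj(1) + 3*(0)*conj(-1) + 3*(0)*conj(-1)]
      = (1/12)[(4) + (4) + (2) + (2) + (0) + (0)] = 12/12 = 1
  <chi_5*chi_5, chi_3> = (1/12)[1*(4)*conj(1) + 1*(4)*conj(-1) + 2*(1)*conj(-1) + 2*(1)*conj(1) + 3*(0)*conj(1) + 3*(0)*conj(-1)]
      = (1/12)[(4) + (-4) + (-2) + (2) + (0) + (0)] = 0/12 = 0
  <chi_5*chi_5, chi_4> = (1/12)[1*(4)*conj(1) + 1*(4)*conj(-1) + 2*(1)*conj(-1) + 2*(1)*conj(1) + 3*(0)*conj(-1) + 3*(0)*conj(1)]
      = (1/12)[(4) + (-4) + (-2) + (2) + (0) + (0)] = 0/12 = 0
  <chi_5*chi_5, chi_5> = (1/12)[1*(4)*conj(2) + 1*(4)*conj(-2) + 2*(1)*conj(1) + 2*(1)*conj(-1) + 3*(0)*conj(0) + 3*(0)*conj(0)]
      = (1/12)[(8) + (-8) + (2) + (-2) + (0) + (0)] = 0/12 = 0
  <chi_5*chi_5, chi_6> = (1/12)[1*(4)*conj(2) + 1*(4)*conj(2) + 2*(1)*conj(-1) + 2*(1)*conj(-1) + 3*(0)*conj(0) + 3*(0)*conj(0)]
      = (1/12)[(8) + (8) + (-2) + (-2) + (0) + (0)] = 12/12 = 1
Hence the multiplicities are chi_1: 1, chi_2: 1, chi_6: 1. Dimension check: dim(chi_5)*dim(chi_5) = 2*2 = 4 and sum (mult * dim) = 1*1 + 1*1 + 1*2 = 4.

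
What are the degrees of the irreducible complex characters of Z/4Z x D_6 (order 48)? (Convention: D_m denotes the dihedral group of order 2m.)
Dimensions: 1, 1, 1, 1, 1, 1, 1, 1, 1, 1, 1, 1, 1, 1, 1, 1, 2, 2, 2, 2, 2, 2, 2, 2

Proof sketch: There are 24 irreducibles (= number of conjugacy classes). Their dimensions d_i satisfy sum d_i^2 = |G| = 48: 1 + 1 + 1 + 1 + 1 + 1 + 1 + 1 + 1 + 1 + 1 + 1 + 1 + 1 + 1 + 1 + 4 + 4 + 4 + 4 + 4 + 4 + 4 + 4 = 48. (For the product with Z/4Z: each of the 4 1-dim characters of Z/4Z tensors with each irrep of D_6, giving 4 copies of each D_6-dimension.)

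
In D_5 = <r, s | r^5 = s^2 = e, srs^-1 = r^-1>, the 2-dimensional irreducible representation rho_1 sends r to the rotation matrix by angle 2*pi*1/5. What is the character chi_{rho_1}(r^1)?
chi_{rho_1}(r^1) = 2*cos(2*pi*1*1/5) = -1/2 + sqrt(5)/2

Why: rho_1(r^1) is rotation by angle 2*pi*1*1/5, whose trace is 2*cos(2*pi*1*1/5) = -1/2 + sqrt(5)/2.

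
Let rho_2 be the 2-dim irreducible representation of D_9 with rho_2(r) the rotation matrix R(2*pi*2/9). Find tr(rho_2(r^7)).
chi_{rho_2}(r^7) = 2*cos(2*pi*2*7/9) = -2*cos(pi/9)

Working: rho_2(r^7) is rotation by angle 2*pi*2*7/9, whose trace is 2*cos(2*pi*2*7/9) = -2*cos(pi/9).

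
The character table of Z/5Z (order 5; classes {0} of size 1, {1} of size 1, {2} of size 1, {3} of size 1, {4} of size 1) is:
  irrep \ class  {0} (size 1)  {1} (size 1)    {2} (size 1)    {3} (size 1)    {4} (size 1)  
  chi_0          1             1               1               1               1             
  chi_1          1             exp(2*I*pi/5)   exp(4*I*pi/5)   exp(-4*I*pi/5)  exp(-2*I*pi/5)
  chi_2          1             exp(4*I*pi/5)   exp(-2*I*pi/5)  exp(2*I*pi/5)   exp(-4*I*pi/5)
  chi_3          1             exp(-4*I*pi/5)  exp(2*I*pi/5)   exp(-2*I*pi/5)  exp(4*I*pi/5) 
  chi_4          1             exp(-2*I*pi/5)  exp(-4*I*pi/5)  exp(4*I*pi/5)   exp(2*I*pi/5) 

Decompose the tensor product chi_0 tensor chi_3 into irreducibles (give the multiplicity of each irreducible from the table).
chi_0 tensor chi_3 = chi_3 (all other irreducibles have multiplicity 0).

Working: The character of a tensor product is the pointwise product (chi_0 * chi_3)(C) = chi_0(C) * chi_3(C):
  {0}: (1)*(1), {1}: (1)*(exp(-4*I*pi/5)), {2}: (1)*(exp(2*I*pi/5)), {3}: (1)*(exp(-2*I*pi/5)), {4}: (1)*(exp(4*I*pi/5))
so (chi_0 * chi_3) takes values
  {0} -> 1, {1} -> exp(-4*I*pi/5), {2} -> exp(2*I*pi/5), {3} -> exp(-2*I*pi/5), {4} -> exp(4*I*pi/5).
Now take the inner product of this character with each irreducible chi from the table, <chi_0*chi_3, chi> = (1/5) sum_C |C| (chi_0*chi_3)(C) conj(chi(C)):
  <chi_0*chi_3, chi_0> = (1/5)[1*(1)*conj(1) + 1*(exp(-4*I*pi/5))*conj(1) + 1*(exp(2*I*pi/5))*conj(1) + 1*(exp(-2*I*pi/5))*conj(1) + 1*(exp(4*I*pi/5))*conj(1)]
      = (1/5)[(1) + (exp(-4*I*pi/5)) + (exp(2*I*pi/5)) + (exp(-2*I*pi/5)) + (exp(4*I*pi/5))] = 0/5 = 0
  <chi_0*chi_3, chi_1> = (1/5)[1*(1)*conj(1) + 1*(exp(-4*I*pi/5))*conj(exp(2*I*pi/5)) + 1*(exp(2*I*pi/5))*conj(exp(4*I*pi/5)) + 1*(exp(-2*I*pi/5))*conj(exp(-4*I*pi/5)) + 1*(exp(4*I*pi/5))*conj(exp(-2*I*pi/5))]
      = (1/5)[(1) + (exp(4*I*pi/5)) + (exp(-2*I*pi/5)) + (exp(2*I*pi/5)) + (exp(-4*I*pi/5))] = 0/5 = 0
  <chi_0*chi_3, chi_2> = (1/5)[1*(1)*conj(1) + 1*(exp(-4*I*pi/5))*conj(exp(4*I*pi/5)) + 1*(exp(2*I*pi/5))*conj(exp(-2*I*pi/5)) + 1*(exp(-2*I*pi/5))*conj(exp(2*I*pi/5)) + 1*(exp(4*I*pi/5))*conj(exp(-4*I*pi/5))]
      = (1/5)[(1) + (exp(2*I*pi/5)) + (exp(4*I*pi/5)) + (exp(-4*I*pi/5)) + (exp(-2*I*pi/5))] = 0/5 = 0
  <chi_0*chi_3, chi_3> = (1/5)[1*(1)*conj(1) + 1*(exp(-4*I*pi/5))*conj(exp(-4*I*pi/5)) + 1*(exp(2*I*pi/5))*conj(exp(2*I*pi/5)) + 1*(exp(-2*I*pi/5))*conj(exp(-2*I*pi/5)) + 1*(exp(4*I*pi/5))*conj(exp(4*I*pi/5))]
      = (1/5)[(1) + (1) + (1) + (1) + (1)] = 5/5 = 1
  <chi_0*chi_3, chi_4> = (1/5)[1*(1)*conj(1) + 1*(exp(-4*I*pi/5))*conj(exp(-2*I*pi/5)) + 1*(exp(2*I*pi/5))*conj(exp(-4*I*pi/5)) + 1*(exp(-2*I*pi/5))*conj(exp(4*I*pi/5)) + 1*(exp(4*I*pi/5))*conj(exp(2*I*pi/5))]
      = (1/5)[(1) + (exp(-2*I*pi/5)) + (exp(-4*I*pi/5)) + (exp(4*I*pi/5)) + (exp(2*I*pi/5))] = 0/5 = 0
(Exp terms are combined using exp(i*s)*conj(exp(i*t)) = exp(i*(s-t)), and sums of them are collapsed using the identity that for every m > 1 the m distinct m-th roots of unity sum to 0, e.g. 1 + exp(2*I*pi/3) + exp(-2*I*pi/3) = 0.)
Hence the multiplicities are chi_3: 1. Dimension check: dim(chi_0)*dim(chi_3) = 1*1 = 1 and sum (mult * dim) = 1*1 = 1.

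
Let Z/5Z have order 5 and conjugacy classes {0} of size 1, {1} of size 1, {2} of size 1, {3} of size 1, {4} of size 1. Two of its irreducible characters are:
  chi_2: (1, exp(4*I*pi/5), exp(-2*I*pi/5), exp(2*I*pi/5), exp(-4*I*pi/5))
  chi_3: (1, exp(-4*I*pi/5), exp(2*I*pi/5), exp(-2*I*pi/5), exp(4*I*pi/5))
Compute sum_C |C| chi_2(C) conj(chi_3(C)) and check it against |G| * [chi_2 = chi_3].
Sum = 0; so <chi_2, chi_3> = 0 (distinct irreducibles are orthogonal).

Why: Compute term by term over conjugacy classes (|C| * chi_2(C) * conj(chi_3(C))):
  1*(1)*conj(1) + 1*(exp(4*I*pi/5))*conj(exp(-4*I*pi/5)) + 1*(exp(-2*I*pi/5))*conj(exp(2*I*pi/5)) + 1*(exp(2*I*pi/5))*conj(exp(-2*I*pi/5)) + 1*(exp(-4*I*pi/5))*conj(exp(4*I*pi/5))
  = (1) + (exp(-2*I*pi/5)) + (exp(-4*I*pi/5)) + (exp(4*I*pi/5)) + (exp(2*I*pi/5))
  = 0.
(Exp terms are combined using exp(i*s)*conj(exp(i*t)) = exp(i*(s-t)), and sums of them are collapsed using the identity that for every m > 1 the m distinct m-th roots of unity sum to 0, e.g. 1 + exp(2*I*pi/3) + exp(-2*I*pi/3) = 0.)
Dividing by |G| = 5 gives 0/5 = 0, matching the row-orthogonality relation <chi_2, chi_3> = [chi_2 = chi_3].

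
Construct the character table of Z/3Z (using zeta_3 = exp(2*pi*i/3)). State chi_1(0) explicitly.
Character table of Z/3Z (irreps indexed chi_0,...,chi_2 with chi_k(m) = zeta_3^(k*m), zeta_3 = exp(2*pi*i/3)):
  irrep \ class  {0} (size 1)  {1} (size 1)    {2} (size 1)  
  chi_0          1             1               1             
  chi_1          1             exp(2*I*pi/3)   exp(-2*I*pi/3)
  chi_2          1             exp(-2*I*pi/3)  exp(2*I*pi/3) 

Spot check: chi_1(0) = zeta_3^(1*0) = zeta_3^0 = 1.

Justification: Z/3Z is abelian, so all 3 irreducible complex representations are 1-dimensional. They are given by chi_k(m) = zeta_3^(k*m) for k = 0,...,2. Row orthogonality: sum_m chi_k(m) conj(chi_l(m)) = 3 * [k = l].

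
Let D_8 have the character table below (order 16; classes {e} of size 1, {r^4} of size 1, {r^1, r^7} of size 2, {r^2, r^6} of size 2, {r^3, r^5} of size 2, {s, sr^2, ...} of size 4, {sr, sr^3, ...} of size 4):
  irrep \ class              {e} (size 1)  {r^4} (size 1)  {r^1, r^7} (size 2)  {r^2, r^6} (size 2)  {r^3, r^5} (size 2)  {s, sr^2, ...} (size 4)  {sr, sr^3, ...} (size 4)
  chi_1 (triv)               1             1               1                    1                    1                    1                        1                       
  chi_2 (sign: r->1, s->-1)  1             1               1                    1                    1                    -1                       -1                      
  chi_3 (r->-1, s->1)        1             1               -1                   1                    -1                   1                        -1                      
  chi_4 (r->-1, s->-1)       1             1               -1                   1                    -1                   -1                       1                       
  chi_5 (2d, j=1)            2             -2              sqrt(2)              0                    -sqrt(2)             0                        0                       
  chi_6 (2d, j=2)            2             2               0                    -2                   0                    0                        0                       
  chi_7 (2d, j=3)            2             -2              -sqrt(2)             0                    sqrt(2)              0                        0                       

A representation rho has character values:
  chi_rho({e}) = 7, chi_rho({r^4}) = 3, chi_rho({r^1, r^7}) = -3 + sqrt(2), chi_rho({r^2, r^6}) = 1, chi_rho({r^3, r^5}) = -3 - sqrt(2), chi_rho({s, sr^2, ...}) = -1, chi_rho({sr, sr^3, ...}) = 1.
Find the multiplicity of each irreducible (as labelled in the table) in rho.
Multiplicities: chi_1: 0, chi_2: 0, chi_3: 1, chi_4: 2, chi_5: 1, chi_6: 1, chi_7: 0.

Solution. Use <chi_rho, chi> = (1/|G|) sum_C |C| * chi_rho(C) * conj(chi(C)) with |G| = 16 for each irreducible chi in the table:
  <chi_rho, chi_1> = (1/16)[1*(7)*conj(1) + 1*(3)*conj(1) + 2*(-3 + sqrt(2))*conj(1) + 2*(1)*conj(1) + 2*(-3 - sqrt(2))*conj(1) + 4*(-1)*conj(1) + 4*(1)*conj(1)]
      = (1/16)[(7) + (3) + (-6 + 2*sqrt(2)) + (2) + (-6 - 2*sqrt(2)) + (-4) + (4)] = 0/16 = 0
  <chi_rho, chi_2> = (1/16)[1*(7)*conj(1) + 1*(3)*conj(1) + 2*(-3 + sqrt(2))*conj(1) + 2*(1)*conj(1) + 2*(-3 - sqrt(2))*conj(1) + 4*(-1)*conj(-1) + 4*(1)*conj(-1)]
      = (1/16)[(7) + (3) + (-6 + 2*sqrt(2)) + (2) + (-6 - 2*sqrt(2)) + (4) + (-4)] = 0/16 = 0
  <chi_rho, chi_3> = (1/16)[1*(7)*conj(1) + 1*(3)*conj(1) + 2*(-3 + sqrt(2))*conj(-1) + 2*(1)*conj(1) + 2*(-3 - sqrt(2))*conj(-1) + 4*(-1)*conj(1) + 4*(1)*conj(-1)]
      = (1/16)[(7) + (3) + (6 - 2*sqrt(2)) + (2) + (2*sqrt(2) + 6) + (-4) + (-4)] = 16/16 = 1
  <chi_rho, chi_4> = (1/16)[1*(7)*conj(1) + 1*(3)*conj(1) + 2*(-3 + sqrt(2))*conj(-1) + 2*(1)*conj(1) + 2*(-3 - sqrt(2))*conj(-1) + 4*(-1)*conj(-1) + 4*(1)*conj(1)]
      = (1/16)[(7) + (3) + (6 - 2*sqrt(2)) + (2) + (2*sqrt(2) + 6) + (4) + (4)] = 32/16 = 2
  <chi_rho, chi_5> = (1/16)[1*(7)*conj(2) + 1*(3)*conj(-2) + 2*(-3 + sqrt(2))*conj(sqrt(2)) + 2*(1)*conj(0) + 2*(-3 - sqrt(2))*conj(-sqrt(2)) + 4*(-1)*conj(0) + 4*(1)*conj(0)]
      = (1/16)[(14) + (-6) + (4 - 6*sqrt(2)) + (0) + (4 + 6*sqrt(2)) + (0) + (0)] = 16/16 = 1
  <chi_rho, chi_6> = (1/16)[1*(7)*conj(2) + 1*(3)*conj(2) + 2*(-3 + sqrt(2))*conj(0) + 2*(1)*conj(-2) + 2*(-3 - sqrt(2))*conj(0) + 4*(-1)*conj(0) + 4*(1)*conj(0)]
      = (1/16)[(14) + (6) + (0) + (-4) + (0) + (0) + (0)] = 16/16 = 1
  <chi_rho, chi_7> = (1/16)[1*(7)*conj(2) + 1*(3)*conj(-2) + 2*(-3 + sqrt(2))*conj(-sqrt(2)) + 2*(1)*conj(0) + 2*(-3 - sqrt(2))*conj(sqrt(2)) + 4*(-1)*conj(0) + 4*(1)*conj(0)]
      = (1/16)[(14) + (-6) + (-4 + 6*sqrt(2)) + (0) + (-6*sqrt(2) - 4) + (0) + (0)] = 0/16 = 0
Dimension check: dim(rho) = sum (mult * dim) = 0*1 + 0*1 + 1*1 + 2*1 + 1*2 + 1*2 + 0*2 = 7 = chi_rho(e) = 7.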